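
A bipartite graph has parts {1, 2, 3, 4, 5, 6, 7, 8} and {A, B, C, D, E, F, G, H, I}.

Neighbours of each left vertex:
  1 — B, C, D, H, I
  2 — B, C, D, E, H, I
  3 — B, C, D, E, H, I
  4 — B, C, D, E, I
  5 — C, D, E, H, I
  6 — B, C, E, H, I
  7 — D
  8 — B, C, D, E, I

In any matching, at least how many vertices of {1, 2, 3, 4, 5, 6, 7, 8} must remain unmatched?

For example, pair 1-C, 2-B, 3-I, 4-D, 5-H, 6-E.
The set {1, 2, 3, 4, 5, 6, 7, 8} has only 6 neighbours ({B, C, D, E, H, I}), so by Hall's theorem at most 6 of the 8 left vertices can be matched.
That matches 6 of the 8, leaving 2 unmatched; no matching can do better.

2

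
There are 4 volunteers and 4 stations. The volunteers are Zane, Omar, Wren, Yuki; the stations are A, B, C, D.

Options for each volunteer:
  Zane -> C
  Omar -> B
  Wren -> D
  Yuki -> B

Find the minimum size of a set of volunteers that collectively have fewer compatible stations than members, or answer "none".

Take S = {Omar, Yuki}. Its neighbourhood is {B}, so |N(S)| = 1 < |S| = 2.
No single vertex violates Hall's condition since each has at least one neighbour, so 2 is the minimum.

2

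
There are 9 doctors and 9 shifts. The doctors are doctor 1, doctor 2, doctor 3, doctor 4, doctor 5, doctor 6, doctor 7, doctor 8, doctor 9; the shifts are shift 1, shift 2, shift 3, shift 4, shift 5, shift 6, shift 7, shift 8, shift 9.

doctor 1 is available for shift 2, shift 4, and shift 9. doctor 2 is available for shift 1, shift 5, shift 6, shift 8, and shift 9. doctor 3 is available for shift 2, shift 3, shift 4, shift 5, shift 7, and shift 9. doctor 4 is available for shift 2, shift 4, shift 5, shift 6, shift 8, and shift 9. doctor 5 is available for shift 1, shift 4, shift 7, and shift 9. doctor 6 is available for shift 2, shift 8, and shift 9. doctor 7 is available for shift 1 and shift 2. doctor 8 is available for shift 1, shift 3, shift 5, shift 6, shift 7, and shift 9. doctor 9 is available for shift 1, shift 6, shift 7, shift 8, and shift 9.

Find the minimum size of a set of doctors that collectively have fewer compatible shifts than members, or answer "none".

none

A matching saturating every doctor exists, for instance doctor 1→shift 2, doctor 2→shift 6, doctor 3→shift 5, doctor 4→shift 8, doctor 5→shift 4, doctor 6→shift 9, doctor 7→shift 1, doctor 8→shift 3, doctor 9→shift 7.
By Hall's marriage theorem, this means |N(S)| ≥ |S| for every subset S, so no violating subset exists.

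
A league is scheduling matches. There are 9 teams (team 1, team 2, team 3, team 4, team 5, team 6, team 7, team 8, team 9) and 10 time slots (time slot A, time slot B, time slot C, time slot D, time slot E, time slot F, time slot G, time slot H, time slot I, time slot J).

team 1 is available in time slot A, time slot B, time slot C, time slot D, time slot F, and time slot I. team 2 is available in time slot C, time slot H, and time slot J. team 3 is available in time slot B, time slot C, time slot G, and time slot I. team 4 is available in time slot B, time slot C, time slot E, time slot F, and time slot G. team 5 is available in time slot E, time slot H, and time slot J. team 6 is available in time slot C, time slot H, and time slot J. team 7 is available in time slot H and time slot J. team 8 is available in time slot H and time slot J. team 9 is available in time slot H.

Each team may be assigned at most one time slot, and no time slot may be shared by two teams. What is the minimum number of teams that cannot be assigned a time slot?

2

A valid assignment of size 7: team 1-time slot D, team 2-time slot C, team 3-time slot I, team 4-time slot G, team 5-time slot E, team 6-time slot J, team 7-time slot H.
The set {team 2, team 6, team 7, team 8, team 9} has only 3 neighbours ({time slot C, time slot H, time slot J}), so by Hall's theorem at most 7 of the 9 teams can be matched.
That matches 7 of the 9, leaving 2 unmatched; no matching can do better.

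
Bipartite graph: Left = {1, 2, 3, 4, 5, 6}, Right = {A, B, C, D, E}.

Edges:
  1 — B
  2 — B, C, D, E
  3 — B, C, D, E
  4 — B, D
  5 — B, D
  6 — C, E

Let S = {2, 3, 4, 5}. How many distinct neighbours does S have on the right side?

The union of neighbours of {2, 3, 4, 5} is {B, C, D, E}, which has 4 elements.
Since |N(S)| = 4 ≥ |S| = 4, Hall's condition holds for this subset.

4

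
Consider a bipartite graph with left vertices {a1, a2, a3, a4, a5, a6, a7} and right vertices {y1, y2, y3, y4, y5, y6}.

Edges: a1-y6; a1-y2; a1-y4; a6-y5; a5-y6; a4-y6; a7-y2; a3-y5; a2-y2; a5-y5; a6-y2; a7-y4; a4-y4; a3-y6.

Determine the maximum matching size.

For example, pair a1–y6, a2–y2, a3–y5, a4–y4.
The set {a1, a2, a3, a4, a5, a6, a7} has only 4 neighbours ({y2, y4, y5, y6}), so by Hall's theorem at most 4 of the 7 left vertices can be matched.

4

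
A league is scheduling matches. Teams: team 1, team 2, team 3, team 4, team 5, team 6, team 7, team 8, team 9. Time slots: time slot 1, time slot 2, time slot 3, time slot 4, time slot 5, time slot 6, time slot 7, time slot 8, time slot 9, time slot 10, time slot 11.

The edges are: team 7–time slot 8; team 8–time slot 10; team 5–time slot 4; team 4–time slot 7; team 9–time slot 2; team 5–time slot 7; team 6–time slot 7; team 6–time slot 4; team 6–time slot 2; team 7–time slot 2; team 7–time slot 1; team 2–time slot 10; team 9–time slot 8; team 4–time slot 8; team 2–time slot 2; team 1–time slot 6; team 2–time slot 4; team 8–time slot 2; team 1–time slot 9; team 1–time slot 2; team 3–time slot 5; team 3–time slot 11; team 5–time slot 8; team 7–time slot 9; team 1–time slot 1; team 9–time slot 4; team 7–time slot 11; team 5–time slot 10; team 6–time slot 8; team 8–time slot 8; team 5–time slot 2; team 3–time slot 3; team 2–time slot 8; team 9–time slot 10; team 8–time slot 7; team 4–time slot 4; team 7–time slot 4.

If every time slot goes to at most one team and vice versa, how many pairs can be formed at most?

A valid assignment of size 8: team 1–time slot 6, team 2–time slot 4, team 3–time slot 3, team 4–time slot 8, team 5–time slot 7, team 6–time slot 2, team 7–time slot 9, team 8–time slot 10.
The set {team 2, team 4, team 5, team 6, team 8, team 9} has only 5 neighbours ({time slot 10, time slot 2, time slot 4, time slot 7, time slot 8}), so by Hall's theorem at most 8 of the 9 teams can be matched.

8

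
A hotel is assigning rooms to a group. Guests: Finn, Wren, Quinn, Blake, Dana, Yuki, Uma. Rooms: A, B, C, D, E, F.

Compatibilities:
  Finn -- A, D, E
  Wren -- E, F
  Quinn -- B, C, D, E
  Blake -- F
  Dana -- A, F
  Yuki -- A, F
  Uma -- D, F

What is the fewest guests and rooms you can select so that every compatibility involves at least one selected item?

{Quinn, A, D, E, F} is a vertex cover of size 5: every edge has an endpoint in this set.
No smaller cover exists because Finn–D, Wren–E, Quinn–B, Blake–F, Dana–A is a matching of size 5, and a cover must include an endpoint of each of these disjoint edges (König's theorem).

5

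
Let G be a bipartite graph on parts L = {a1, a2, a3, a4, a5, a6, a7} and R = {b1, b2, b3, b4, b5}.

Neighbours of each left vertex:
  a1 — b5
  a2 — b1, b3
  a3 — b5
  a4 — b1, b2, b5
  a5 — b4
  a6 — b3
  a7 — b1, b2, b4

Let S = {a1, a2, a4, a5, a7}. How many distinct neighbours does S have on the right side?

5

The union of neighbours of {a1, a2, a4, a5, a7} is {b1, b2, b3, b4, b5}, which has 5 elements.
Since |N(S)| = 5 ≥ |S| = 5, Hall's condition holds for this subset.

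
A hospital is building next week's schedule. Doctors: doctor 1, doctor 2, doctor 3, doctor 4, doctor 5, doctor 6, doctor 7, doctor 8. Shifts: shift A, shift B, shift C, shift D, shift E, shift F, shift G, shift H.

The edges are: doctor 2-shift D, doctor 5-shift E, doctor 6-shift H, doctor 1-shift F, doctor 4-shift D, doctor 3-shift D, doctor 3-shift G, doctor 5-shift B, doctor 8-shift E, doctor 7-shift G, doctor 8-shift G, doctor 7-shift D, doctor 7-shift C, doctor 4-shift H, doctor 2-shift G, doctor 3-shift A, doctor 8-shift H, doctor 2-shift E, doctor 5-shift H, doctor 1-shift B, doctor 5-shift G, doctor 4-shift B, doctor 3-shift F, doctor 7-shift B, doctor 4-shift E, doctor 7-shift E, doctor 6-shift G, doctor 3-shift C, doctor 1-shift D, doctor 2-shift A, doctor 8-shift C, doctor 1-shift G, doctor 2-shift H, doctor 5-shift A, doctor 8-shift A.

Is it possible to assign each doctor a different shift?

Yes

For example, pair doctor 1-shift F, doctor 2-shift A, doctor 3-shift C, doctor 4-shift E, doctor 5-shift B, doctor 6-shift H, doctor 7-shift D, doctor 8-shift G.
Every doctor is matched, so this is a perfect matching.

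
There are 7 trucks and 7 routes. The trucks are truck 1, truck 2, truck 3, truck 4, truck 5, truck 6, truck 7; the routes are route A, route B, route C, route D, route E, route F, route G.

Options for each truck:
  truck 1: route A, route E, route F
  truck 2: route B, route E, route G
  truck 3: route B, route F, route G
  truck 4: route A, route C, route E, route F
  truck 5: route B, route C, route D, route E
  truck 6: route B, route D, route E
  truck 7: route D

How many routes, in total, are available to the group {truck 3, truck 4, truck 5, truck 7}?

The union of neighbours of {truck 3, truck 4, truck 5, truck 7} is {route A, route B, route C, route D, route E, route F, route G}, which has 7 elements.
Since |N(S)| = 7 ≥ |S| = 4, Hall's condition holds for this subset.

7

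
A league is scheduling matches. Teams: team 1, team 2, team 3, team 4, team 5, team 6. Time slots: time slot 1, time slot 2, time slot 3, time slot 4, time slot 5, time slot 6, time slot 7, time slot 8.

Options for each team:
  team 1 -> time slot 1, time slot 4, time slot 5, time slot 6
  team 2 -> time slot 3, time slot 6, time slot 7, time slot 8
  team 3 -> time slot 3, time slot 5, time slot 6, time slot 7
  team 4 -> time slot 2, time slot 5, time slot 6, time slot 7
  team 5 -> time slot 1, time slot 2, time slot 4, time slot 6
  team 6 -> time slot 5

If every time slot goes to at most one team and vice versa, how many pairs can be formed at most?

For example, pair team 1-time slot 4, team 2-time slot 6, team 3-time slot 3, team 4-time slot 7, team 5-time slot 2, team 6-time slot 5.
All 6 teams are matched, so no larger matching exists.

6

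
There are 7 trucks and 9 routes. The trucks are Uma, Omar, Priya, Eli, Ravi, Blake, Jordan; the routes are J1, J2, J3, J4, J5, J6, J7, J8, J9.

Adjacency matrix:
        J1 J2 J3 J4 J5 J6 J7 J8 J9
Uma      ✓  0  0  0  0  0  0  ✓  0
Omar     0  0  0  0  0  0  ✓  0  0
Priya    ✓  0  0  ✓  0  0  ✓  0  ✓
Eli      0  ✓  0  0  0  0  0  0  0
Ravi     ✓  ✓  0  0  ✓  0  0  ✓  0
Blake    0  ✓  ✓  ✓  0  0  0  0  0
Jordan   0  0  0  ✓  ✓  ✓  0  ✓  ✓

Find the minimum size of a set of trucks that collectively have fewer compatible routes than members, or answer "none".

none

A matching saturating every truck exists, for instance Uma→J8, Omar→J7, Priya→J9, Eli→J2, Ravi→J5, Blake→J3, Jordan→J6.
By Hall's marriage theorem, this means |N(S)| ≥ |S| for every subset S, so no violating subset exists.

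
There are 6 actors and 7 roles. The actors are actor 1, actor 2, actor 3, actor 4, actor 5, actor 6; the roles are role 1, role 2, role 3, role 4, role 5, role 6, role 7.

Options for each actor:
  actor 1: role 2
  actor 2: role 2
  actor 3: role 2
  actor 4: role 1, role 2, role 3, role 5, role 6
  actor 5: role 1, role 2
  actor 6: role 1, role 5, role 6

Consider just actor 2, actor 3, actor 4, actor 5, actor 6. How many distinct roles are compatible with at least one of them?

The union of neighbours of {actor 2, actor 3, actor 4, actor 5, actor 6} is {role 1, role 2, role 3, role 5, role 6}, which has 5 elements.
Since |N(S)| = 5 ≥ |S| = 5, Hall's condition holds for this subset.

5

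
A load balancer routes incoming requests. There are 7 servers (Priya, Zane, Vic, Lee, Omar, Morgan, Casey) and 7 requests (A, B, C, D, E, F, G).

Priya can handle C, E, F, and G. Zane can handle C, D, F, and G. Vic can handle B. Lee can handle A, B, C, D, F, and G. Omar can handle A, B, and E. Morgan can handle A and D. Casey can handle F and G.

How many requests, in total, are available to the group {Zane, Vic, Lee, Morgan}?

6

The union of neighbours of {Zane, Vic, Lee, Morgan} is {A, B, C, D, F, G}, which has 6 elements.
Since |N(S)| = 6 ≥ |S| = 4, Hall's condition holds for this subset.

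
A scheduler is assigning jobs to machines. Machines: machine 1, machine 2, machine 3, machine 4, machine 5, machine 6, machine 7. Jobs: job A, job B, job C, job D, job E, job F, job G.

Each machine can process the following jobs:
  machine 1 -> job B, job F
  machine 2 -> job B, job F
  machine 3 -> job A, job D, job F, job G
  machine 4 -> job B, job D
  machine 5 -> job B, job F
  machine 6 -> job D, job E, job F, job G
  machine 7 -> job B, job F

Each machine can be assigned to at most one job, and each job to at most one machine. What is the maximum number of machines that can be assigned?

For example, pair machine 1–job B, machine 2–job F, machine 3–job A, machine 4–job D, machine 6–job G.
The set {machine 1, machine 2, machine 5, machine 7} has only 2 neighbours ({job B, job F}), so by Hall's theorem at most 5 of the 7 machines can be matched.

5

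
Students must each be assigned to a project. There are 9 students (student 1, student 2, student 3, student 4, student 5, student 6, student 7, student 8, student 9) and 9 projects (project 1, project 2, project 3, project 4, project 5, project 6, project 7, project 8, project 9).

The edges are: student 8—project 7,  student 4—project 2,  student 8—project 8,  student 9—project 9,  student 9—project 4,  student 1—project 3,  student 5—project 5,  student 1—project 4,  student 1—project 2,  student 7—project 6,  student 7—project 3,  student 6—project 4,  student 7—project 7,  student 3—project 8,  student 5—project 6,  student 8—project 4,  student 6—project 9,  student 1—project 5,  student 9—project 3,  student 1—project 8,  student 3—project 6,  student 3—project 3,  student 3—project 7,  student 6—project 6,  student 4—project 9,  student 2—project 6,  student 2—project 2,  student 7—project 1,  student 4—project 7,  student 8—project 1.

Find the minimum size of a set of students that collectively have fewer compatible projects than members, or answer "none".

none

A matching saturating every student exists, for instance student 1→project 3, student 2→project 6, student 3→project 8, student 4→project 2, student 5→project 5, student 6→project 4, student 7→project 7, student 8→project 1, student 9→project 9.
By Hall's marriage theorem, this means |N(S)| ≥ |S| for every subset S, so no violating subset exists.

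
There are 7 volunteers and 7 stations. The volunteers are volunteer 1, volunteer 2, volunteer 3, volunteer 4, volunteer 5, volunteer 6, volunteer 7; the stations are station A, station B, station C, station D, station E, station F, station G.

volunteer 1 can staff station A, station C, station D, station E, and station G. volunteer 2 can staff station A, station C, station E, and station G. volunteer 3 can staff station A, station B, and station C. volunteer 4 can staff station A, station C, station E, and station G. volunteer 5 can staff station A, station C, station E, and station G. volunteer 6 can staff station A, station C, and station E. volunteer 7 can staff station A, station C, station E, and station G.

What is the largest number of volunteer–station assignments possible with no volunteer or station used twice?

One maximum matching: volunteer 1→station D, volunteer 2→station E, volunteer 3→station B, volunteer 4→station G, volunteer 5→station C, volunteer 6→station A.
The set {volunteer 2, volunteer 4, volunteer 5, volunteer 6, volunteer 7} has only 4 neighbours ({station A, station C, station E, station G}), so by Hall's theorem at most 6 of the 7 volunteers can be matched.

6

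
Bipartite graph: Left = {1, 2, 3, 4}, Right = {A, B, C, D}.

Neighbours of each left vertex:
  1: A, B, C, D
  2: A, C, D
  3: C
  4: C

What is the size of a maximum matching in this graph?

3

A valid assignment of size 3: 1-B, 2-D, 3-C.
The set {3, 4} has only 1 neighbour ({C}), so by Hall's theorem at most 3 of the 4 left vertices can be matched.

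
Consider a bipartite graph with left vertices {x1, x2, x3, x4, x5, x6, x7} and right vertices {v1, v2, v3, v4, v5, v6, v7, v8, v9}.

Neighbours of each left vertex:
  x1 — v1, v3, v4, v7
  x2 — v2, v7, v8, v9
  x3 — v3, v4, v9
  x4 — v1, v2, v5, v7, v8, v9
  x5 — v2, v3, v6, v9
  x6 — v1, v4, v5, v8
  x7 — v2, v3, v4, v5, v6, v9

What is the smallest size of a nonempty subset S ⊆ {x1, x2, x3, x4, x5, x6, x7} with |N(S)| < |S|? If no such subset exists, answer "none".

A matching saturating every left vertex exists, for instance x1→v7, x2→v9, x3→v4, x4→v1, x5→v2, x6→v8, x7→v3.
By Hall's marriage theorem, this means |N(S)| ≥ |S| for every subset S, so no violating subset exists.

none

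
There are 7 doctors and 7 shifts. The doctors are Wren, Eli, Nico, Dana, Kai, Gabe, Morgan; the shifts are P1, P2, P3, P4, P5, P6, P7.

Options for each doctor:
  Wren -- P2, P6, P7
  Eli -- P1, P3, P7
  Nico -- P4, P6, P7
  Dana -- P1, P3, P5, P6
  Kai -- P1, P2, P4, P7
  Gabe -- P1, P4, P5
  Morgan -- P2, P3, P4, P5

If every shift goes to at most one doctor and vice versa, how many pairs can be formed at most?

7

One maximum matching: Wren–P2, Eli–P3, Nico–P6, Dana–P1, Kai–P7, Gabe–P4, Morgan–P5.
All 7 doctors are matched, so no larger matching exists.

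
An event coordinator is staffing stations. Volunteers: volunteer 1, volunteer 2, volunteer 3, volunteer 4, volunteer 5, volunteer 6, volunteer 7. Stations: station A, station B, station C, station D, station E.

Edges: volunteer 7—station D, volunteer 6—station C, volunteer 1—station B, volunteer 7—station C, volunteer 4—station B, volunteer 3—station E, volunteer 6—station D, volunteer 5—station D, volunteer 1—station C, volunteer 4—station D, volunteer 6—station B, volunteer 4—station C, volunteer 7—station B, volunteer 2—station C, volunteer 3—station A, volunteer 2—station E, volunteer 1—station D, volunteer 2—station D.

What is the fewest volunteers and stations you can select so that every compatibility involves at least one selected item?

5

The 5 edges volunteer 1–station B, volunteer 2–station E, volunteer 3–station A, volunteer 4–station C, volunteer 5–station D form a matching, so any vertex cover needs at least 5 vertices (one per matched edge).
Conversely {volunteer 2, volunteer 3, station B, station C, station D} meets every edge and has exactly 5 vertices, so 5 is optimal.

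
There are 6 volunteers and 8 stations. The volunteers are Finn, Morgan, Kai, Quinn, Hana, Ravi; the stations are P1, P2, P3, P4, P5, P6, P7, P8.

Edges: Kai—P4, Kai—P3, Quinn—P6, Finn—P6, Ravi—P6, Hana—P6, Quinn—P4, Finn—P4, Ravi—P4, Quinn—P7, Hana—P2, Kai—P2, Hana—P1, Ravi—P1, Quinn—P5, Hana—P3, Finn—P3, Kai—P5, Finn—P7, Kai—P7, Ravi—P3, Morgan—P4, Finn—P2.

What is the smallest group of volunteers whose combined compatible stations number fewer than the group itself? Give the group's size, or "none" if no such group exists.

none

A matching saturating every volunteer exists, for instance Finn→P2, Morgan→P4, Kai→P3, Quinn→P7, Hana→P6, Ravi→P1.
By Hall's marriage theorem, this means |N(S)| ≥ |S| for every subset S, so no violating subset exists.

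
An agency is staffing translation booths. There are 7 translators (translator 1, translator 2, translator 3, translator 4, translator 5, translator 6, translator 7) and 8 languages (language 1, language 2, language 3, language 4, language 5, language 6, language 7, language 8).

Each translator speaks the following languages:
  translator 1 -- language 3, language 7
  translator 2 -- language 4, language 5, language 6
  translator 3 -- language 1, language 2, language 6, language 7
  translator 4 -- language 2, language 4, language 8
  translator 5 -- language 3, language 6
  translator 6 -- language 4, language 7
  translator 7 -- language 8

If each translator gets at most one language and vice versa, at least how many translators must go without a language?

One maximum matching: translator 1–language 3, translator 2–language 5, translator 3–language 7, translator 4–language 2, translator 5–language 6, translator 6–language 4, translator 7–language 8.
This saturates every translator, so 7 is the maximum.
That matches 7 of the 7, leaving 0 unmatched; no matching can do better.

0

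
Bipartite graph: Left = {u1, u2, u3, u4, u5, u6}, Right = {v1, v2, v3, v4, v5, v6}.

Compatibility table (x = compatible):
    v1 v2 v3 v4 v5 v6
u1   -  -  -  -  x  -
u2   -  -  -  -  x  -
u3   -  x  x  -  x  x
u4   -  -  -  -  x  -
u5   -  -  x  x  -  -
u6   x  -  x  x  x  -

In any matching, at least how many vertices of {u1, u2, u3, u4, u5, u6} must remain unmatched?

A valid assignment of size 4: u1–v5, u3–v2, u5–v4, u6–v1.
The set {u1, u2, u4} has only 1 neighbour ({v5}), so by Hall's theorem at most 4 of the 6 left vertices can be matched.
That matches 4 of the 6, leaving 2 unmatched; no matching can do better.

2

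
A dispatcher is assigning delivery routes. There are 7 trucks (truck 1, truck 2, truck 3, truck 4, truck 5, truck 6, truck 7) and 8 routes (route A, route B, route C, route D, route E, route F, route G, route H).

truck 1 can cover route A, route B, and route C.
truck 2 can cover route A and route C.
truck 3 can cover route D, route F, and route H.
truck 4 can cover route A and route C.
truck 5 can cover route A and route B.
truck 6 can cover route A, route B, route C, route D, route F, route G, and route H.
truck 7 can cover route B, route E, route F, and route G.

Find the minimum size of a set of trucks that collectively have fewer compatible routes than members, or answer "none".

Take S = {truck 1, truck 2, truck 4, truck 5}. Its neighbourhood is {route A, route B, route C}, so |N(S)| = 3 < |S| = 4.
Every subset of size less than 4 has at least as many neighbours as members, so 4 is the minimum.

4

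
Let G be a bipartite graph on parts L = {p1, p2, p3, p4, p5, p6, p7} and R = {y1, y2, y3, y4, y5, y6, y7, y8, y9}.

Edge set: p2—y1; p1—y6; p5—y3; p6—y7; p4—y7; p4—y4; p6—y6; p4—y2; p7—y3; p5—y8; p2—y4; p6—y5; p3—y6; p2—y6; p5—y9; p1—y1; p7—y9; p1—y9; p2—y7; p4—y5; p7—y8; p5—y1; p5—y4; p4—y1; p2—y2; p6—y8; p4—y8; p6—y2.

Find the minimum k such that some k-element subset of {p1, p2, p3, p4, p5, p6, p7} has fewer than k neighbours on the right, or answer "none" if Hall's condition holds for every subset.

none

A matching saturating every left vertex exists, for instance p1→y1, p2→y7, p3→y6, p4→y4, p5→y9, p6→y8, p7→y3.
By Hall's marriage theorem, this means |N(S)| ≥ |S| for every subset S, so no violating subset exists.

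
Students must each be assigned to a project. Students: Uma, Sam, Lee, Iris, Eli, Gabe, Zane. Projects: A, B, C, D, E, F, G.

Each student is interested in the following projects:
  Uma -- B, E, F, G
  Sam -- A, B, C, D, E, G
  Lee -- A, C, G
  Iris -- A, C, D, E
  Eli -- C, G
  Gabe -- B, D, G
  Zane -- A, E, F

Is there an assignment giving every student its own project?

A valid assignment of size 7: Uma-F, Sam-D, Lee-A, Iris-C, Eli-G, Gabe-B, Zane-E.
Every student is matched, so this is a perfect matching.

Yes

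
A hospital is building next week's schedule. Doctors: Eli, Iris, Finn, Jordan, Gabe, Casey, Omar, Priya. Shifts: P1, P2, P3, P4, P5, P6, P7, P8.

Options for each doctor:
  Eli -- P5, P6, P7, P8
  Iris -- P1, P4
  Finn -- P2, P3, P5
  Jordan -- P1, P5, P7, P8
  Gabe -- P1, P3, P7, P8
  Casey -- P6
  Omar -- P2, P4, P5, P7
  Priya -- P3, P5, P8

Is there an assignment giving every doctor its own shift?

One maximum matching: Eli-P7, Iris-P1, Finn-P2, Jordan-P8, Gabe-P3, Casey-P6, Omar-P4, Priya-P5.
All 8 doctors are covered.

Yes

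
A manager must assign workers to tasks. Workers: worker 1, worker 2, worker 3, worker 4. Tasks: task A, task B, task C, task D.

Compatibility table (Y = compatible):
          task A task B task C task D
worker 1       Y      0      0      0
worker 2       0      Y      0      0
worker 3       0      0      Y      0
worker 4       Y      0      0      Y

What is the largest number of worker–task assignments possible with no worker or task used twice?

4

One maximum matching: worker 1-task A, worker 2-task B, worker 3-task C, worker 4-task D.
This saturates every worker, so 4 is the maximum.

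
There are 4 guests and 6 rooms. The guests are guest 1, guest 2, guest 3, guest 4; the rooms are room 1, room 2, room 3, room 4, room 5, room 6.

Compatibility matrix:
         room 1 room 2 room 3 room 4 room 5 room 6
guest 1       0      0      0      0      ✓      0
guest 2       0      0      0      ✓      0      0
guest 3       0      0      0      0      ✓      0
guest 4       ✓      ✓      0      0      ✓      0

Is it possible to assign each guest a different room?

No

The set {guest 1, guest 3} has only 1 neighbour ({room 5}), so by Hall's theorem at most 3 of the 4 guests can be matched.
Hence no matching covers every guest.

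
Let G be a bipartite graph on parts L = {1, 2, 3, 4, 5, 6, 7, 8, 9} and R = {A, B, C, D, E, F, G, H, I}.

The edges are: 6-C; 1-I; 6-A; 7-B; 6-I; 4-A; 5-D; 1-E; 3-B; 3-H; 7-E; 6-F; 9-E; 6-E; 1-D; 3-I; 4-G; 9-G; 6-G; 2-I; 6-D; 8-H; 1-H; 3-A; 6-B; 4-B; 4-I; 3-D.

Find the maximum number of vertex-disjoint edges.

One maximum matching: 1→E, 2→I, 3→A, 4→G, 5→D, 6→F, 7→B, 8→H.
The set {1, 2, 3, 4, 5, 7, 8, 9} has only 7 neighbours ({A, B, D, E, G, H, I}), so by Hall's theorem at most 8 of the 9 left vertices can be matched.

8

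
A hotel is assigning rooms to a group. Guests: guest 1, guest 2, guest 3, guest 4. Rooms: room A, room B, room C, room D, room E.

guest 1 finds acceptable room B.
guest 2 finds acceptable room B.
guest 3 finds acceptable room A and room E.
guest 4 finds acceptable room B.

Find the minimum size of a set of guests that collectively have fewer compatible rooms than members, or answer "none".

2

Take S = {guest 1, guest 2}. Its neighbourhood is {room B}, so |N(S)| = 1 < |S| = 2.
No single vertex violates Hall's condition since each has at least one neighbour, so 2 is the minimum.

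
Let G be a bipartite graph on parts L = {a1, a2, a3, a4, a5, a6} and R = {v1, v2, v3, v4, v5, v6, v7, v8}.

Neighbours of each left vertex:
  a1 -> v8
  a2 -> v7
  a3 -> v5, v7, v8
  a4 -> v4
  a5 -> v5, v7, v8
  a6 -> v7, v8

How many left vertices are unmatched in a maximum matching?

One maximum matching: a1-v8, a2-v7, a3-v5, a4-v4.
The set {a1, a2, a3, a5, a6} has only 3 neighbours ({v5, v7, v8}), so by Hall's theorem at most 4 of the 6 left vertices can be matched.
That matches 4 of the 6, leaving 2 unmatched; no matching can do better.

2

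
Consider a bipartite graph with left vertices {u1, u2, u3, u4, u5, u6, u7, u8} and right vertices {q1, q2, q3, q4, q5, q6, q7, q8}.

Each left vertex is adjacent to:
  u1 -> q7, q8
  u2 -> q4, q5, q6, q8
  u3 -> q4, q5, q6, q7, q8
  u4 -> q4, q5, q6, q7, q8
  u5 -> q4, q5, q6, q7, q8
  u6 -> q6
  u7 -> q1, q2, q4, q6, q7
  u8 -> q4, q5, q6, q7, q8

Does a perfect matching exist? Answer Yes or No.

No

The set {u1, u2, u3, u4, u5, u6, u8} has only 5 neighbours ({q4, q5, q6, q7, q8}), so by Hall's theorem at most 6 of the 8 left vertices can be matched.
Hence no matching covers every left vertex.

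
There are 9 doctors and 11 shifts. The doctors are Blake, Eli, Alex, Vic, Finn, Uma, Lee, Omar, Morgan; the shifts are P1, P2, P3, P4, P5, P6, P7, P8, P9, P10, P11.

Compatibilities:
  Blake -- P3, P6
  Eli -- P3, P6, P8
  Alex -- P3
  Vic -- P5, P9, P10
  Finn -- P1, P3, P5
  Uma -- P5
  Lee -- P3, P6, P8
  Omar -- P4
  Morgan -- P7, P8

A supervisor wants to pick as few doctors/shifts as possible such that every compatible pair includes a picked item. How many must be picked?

The 8 edges Blake–P6, Eli–P8, Alex–P3, Vic–P9, Finn–P1, Uma–P5, Omar–P4, Morgan–P7 form a matching, so any vertex cover needs at least 8 vertices (one per matched edge).
Conversely {Vic, Finn, Uma, Omar, Morgan, P3, P6, P8} meets every edge and has exactly 8 vertices, so 8 is optimal.

8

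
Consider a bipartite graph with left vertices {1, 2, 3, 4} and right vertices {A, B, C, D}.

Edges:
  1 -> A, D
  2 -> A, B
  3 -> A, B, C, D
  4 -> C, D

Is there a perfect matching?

Yes

A valid assignment of size 4: 1→D, 2→A, 3→B, 4→C.
All 4 left vertices are covered.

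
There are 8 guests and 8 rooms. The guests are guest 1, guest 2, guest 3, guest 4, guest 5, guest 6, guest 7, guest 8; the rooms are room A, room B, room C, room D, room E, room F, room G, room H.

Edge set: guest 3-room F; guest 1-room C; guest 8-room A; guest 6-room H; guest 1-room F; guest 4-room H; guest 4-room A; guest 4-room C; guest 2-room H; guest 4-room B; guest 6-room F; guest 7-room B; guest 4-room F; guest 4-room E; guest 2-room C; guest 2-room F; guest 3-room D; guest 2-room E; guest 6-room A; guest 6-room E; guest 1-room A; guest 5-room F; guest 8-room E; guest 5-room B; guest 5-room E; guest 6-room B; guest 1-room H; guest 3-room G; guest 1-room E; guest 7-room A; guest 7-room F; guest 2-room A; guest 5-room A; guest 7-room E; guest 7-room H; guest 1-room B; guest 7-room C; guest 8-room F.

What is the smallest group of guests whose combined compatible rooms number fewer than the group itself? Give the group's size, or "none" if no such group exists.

7

Take S = {guest 1, guest 2, guest 4, guest 5, guest 6, guest 7, guest 8}. Its neighbourhood is {room A, room B, room C, room E, room F, room H}, so |N(S)| = 6 < |S| = 7.
Every subset of size less than 7 has at least as many neighbours as members, so 7 is the minimum.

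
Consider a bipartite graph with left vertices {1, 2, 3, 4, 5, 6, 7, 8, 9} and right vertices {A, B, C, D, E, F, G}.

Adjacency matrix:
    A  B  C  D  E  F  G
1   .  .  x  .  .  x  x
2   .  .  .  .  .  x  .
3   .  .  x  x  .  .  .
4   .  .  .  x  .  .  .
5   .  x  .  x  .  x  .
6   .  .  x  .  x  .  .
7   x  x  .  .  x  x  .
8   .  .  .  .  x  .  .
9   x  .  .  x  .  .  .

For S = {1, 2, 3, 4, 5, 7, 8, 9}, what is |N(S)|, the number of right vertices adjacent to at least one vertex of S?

The union of neighbours of {1, 2, 3, 4, 5, 7, 8, 9} is {A, B, C, D, E, F, G}, which has 7 elements.
Since |N(S)| = 7 < |S| = 8, Hall's condition fails for this subset.

7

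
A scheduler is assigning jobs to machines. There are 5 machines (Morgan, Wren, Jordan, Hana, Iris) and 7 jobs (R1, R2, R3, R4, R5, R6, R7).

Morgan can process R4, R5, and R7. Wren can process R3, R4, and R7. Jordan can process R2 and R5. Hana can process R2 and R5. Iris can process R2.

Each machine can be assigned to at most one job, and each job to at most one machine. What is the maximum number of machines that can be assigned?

4

One maximum matching: Morgan-R4, Wren-R7, Jordan-R2, Hana-R5.
The set {Jordan, Hana, Iris} has only 2 neighbours ({R2, R5}), so by Hall's theorem at most 4 of the 5 machines can be matched.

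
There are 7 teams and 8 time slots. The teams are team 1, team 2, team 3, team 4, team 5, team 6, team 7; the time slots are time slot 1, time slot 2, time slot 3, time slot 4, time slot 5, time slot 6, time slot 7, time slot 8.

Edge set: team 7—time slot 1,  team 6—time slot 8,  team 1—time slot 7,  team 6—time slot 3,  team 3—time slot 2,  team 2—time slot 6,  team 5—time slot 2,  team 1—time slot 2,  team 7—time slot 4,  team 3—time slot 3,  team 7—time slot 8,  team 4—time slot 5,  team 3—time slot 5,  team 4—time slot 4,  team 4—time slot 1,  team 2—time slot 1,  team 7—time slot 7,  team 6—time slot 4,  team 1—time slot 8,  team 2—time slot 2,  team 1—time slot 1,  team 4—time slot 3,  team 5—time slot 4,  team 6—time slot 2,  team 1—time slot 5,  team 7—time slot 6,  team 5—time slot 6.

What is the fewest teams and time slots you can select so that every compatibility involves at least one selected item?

{team 1, team 2, team 3, team 4, team 5, team 6, team 7} is a vertex cover of size 7: every edge has an endpoint in this set.
No smaller cover exists because team 1–time slot 5, team 2–time slot 1, team 3–time slot 3, team 4–time slot 4, team 5–time slot 6, team 6–time slot 2, team 7–time slot 8 is a matching of size 7, and a cover must include an endpoint of each of these disjoint edges (König's theorem).

7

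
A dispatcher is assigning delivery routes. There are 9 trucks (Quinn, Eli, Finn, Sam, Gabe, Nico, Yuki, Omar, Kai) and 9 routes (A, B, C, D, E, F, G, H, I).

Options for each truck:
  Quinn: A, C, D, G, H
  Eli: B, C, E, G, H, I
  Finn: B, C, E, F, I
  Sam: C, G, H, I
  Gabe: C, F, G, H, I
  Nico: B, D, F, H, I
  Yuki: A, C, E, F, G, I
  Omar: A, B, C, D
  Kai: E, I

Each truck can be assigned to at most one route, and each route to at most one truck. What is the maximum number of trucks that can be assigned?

A valid assignment of size 9: Quinn→D, Eli→I, Finn→B, Sam→G, Gabe→H, Nico→F, Yuki→A, Omar→C, Kai→E.
All 9 trucks are matched, so no larger matching exists.

9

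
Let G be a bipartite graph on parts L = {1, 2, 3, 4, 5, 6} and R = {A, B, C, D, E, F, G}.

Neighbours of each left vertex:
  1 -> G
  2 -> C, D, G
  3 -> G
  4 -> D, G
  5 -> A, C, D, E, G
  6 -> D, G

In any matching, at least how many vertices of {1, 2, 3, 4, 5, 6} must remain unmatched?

A valid assignment of size 4: 1-G, 2-C, 4-D, 5-A.
The set {1, 3, 4, 6} has only 2 neighbours ({D, G}), so by Hall's theorem at most 4 of the 6 left vertices can be matched.
That matches 4 of the 6, leaving 2 unmatched; no matching can do better.

2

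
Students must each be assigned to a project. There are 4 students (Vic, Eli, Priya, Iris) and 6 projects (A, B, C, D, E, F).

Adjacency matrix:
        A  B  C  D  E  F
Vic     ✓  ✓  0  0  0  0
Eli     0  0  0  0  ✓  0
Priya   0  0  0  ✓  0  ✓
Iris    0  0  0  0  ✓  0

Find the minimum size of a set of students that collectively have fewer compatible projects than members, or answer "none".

2

Take S = {Eli, Iris}. Its neighbourhood is {E}, so |N(S)| = 1 < |S| = 2.
No single vertex violates Hall's condition since each has at least one neighbour, so 2 is the minimum.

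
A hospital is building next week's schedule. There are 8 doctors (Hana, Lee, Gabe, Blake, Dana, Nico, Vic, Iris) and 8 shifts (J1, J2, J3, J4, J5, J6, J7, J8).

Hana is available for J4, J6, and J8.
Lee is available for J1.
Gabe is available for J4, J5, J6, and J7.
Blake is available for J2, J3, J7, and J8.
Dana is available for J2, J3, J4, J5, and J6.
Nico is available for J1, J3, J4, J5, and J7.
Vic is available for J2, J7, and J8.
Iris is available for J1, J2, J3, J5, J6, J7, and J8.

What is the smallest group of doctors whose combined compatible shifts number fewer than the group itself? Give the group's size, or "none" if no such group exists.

A matching saturating every doctor exists, for instance Hana→J8, Lee→J1, Gabe→J4, Blake→J3, Dana→J5, Nico→J7, Vic→J2, Iris→J6.
By Hall's marriage theorem, this means |N(S)| ≥ |S| for every subset S, so no violating subset exists.

none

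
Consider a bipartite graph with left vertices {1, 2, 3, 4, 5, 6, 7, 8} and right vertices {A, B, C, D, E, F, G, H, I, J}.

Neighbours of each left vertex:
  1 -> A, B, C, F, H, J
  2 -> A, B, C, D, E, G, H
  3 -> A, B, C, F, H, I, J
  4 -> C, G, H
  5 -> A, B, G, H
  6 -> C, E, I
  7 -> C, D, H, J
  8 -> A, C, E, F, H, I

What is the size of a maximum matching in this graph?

8

One maximum matching: 1-H, 2-E, 3-J, 4-G, 5-B, 6-I, 7-C, 8-A.
This saturates every left vertex, so 8 is the maximum.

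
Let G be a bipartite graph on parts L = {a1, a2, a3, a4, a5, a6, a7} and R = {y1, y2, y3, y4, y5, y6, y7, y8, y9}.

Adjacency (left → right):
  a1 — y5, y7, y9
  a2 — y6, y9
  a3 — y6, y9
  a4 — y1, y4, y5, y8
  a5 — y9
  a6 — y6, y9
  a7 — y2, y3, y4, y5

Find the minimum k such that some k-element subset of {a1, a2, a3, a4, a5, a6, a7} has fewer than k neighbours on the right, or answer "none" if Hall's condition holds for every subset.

3

Take S = {a2, a3, a5}. Its neighbourhood is {y6, y9}, so |N(S)| = 2 < |S| = 3.
Every subset of size less than 3 has at least as many neighbours as members, so 3 is the minimum.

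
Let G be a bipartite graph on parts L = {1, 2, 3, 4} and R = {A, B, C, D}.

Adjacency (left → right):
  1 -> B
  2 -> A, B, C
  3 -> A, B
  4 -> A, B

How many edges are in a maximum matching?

One maximum matching: 1-B, 2-C, 3-A.
The set {1, 3, 4} has only 2 neighbours ({A, B}), so by Hall's theorem at most 3 of the 4 left vertices can be matched.

3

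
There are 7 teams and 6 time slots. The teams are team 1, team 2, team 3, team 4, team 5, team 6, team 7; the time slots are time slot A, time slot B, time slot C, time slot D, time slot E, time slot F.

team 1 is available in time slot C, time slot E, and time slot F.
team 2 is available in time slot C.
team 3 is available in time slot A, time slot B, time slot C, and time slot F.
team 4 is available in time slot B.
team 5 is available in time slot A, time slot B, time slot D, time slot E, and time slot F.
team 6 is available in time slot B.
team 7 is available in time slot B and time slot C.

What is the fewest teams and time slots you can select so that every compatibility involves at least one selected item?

The 5 edges team 1–time slot F, team 2–time slot C, team 3–time slot A, team 4–time slot B, team 5–time slot E form a matching, so any vertex cover needs at least 5 vertices (one per matched edge).
Conversely {team 1, team 3, team 5, time slot B, time slot C} meets every edge and has exactly 5 vertices, so 5 is optimal.

5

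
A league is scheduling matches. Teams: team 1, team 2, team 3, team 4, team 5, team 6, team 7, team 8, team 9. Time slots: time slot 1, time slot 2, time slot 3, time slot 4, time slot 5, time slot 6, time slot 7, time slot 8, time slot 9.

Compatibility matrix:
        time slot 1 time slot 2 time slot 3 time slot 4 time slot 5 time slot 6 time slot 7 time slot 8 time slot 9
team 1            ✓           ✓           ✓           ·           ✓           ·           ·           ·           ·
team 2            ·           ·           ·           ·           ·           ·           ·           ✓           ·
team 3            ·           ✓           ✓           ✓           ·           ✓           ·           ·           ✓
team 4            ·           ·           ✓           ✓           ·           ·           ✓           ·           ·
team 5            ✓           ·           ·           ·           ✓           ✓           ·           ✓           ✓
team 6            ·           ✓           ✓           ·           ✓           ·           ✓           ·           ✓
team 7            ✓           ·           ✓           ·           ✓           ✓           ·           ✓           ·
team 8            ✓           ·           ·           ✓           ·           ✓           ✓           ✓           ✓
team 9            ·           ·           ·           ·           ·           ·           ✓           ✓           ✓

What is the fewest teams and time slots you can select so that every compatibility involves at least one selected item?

9

A maximum matching has 9 edges (e.g. team 1–time slot 1, team 2–time slot 8, team 3–time slot 2, team 4–time slot 3, team 5–time slot 6, team 6–time slot 9, team 7–time slot 5, team 8–time slot 4, team 9–time slot 7).
By König's theorem the minimum vertex cover has the same size. One such cover is {team 1, team 2, team 3, team 4, team 5, team 6, team 7, team 8, team 9}.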